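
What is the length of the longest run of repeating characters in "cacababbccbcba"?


Input: "cacababbccbcba"
Scanning for longest run:
  Position 1 ('a'): new char, reset run to 1
  Position 2 ('c'): new char, reset run to 1
  Position 3 ('a'): new char, reset run to 1
  Position 4 ('b'): new char, reset run to 1
  Position 5 ('a'): new char, reset run to 1
  Position 6 ('b'): new char, reset run to 1
  Position 7 ('b'): continues run of 'b', length=2
  Position 8 ('c'): new char, reset run to 1
  Position 9 ('c'): continues run of 'c', length=2
  Position 10 ('b'): new char, reset run to 1
  Position 11 ('c'): new char, reset run to 1
  Position 12 ('b'): new char, reset run to 1
  Position 13 ('a'): new char, reset run to 1
Longest run: 'b' with length 2

2


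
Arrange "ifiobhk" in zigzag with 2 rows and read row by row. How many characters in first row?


Zigzag "ifiobhk" into 2 rows:
Placing characters:
  'i' => row 0
  'f' => row 1
  'i' => row 0
  'o' => row 1
  'b' => row 0
  'h' => row 1
  'k' => row 0
Rows:
  Row 0: "iibk"
  Row 1: "foh"
First row length: 4

4


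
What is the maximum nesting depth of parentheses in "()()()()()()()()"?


Input: "()()()()()()()()"
Tracking depth:
  Position 0 '(': depth becomes 1
  Position 1 ')': depth becomes 0
  Position 2 '(': depth becomes 1
  Position 3 ')': depth becomes 0
  Position 4 '(': depth becomes 1
  Position 5 ')': depth becomes 0
  Position 6 '(': depth becomes 1
  Position 7 ')': depth becomes 0
  Position 8 '(': depth becomes 1
  Position 9 ')': depth becomes 0
  Position 10 '(': depth becomes 1
  Position 11 ')': depth becomes 0
  Position 12 '(': depth becomes 1
  Position 13 ')': depth becomes 0
  Position 14 '(': depth becomes 1
  Position 15 ')': depth becomes 0
Maximum depth reached: 1

1


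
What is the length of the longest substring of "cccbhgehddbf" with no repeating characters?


Input: "cccbhgehddbf"
Sliding window (track last position of each char):
  Position 0 ('c'): window [0,0] length 1 -- new best
  Position 1 ('c'): repeat (last at 0), move window start to 1
  Position 1 ('c'): window [1,1] length 1
  Position 2 ('c'): repeat (last at 1), move window start to 2
  Position 2 ('c'): window [2,2] length 1
  Position 3 ('b'): window [2,3] length 2 -- new best
  Position 4 ('h'): window [2,4] length 3 -- new best
  Position 5 ('g'): window [2,5] length 4 -- new best
  Position 6 ('e'): window [2,6] length 5 -- new best
  Position 7 ('h'): repeat (last at 4), move window start to 5
  Position 7 ('h'): window [5,7] length 3
  Position 8 ('d'): window [5,8] length 4
  Position 9 ('d'): repeat (last at 8), move window start to 9
  Position 9 ('d'): window [9,9] length 1
  Position 10 ('b'): window [9,10] length 2
  Position 11 ('f'): window [9,11] length 3
Longest substring with no repeats: "cbhge" with length 5

5


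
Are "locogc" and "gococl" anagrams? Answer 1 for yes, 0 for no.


Strings: "locogc", "gococl"
Sorted first:  ccgloo
Sorted second: ccgloo
Sorted forms match => anagrams

1


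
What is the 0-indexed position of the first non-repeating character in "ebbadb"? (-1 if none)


Input: ebbadb
Character frequencies:
  'a': 1
  'b': 3
  'd': 1
  'e': 1
Scanning left to right for freq == 1:
  Position 0 ('e'): unique! => answer = 0

0


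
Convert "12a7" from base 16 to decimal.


Input: "12a7" in base 16
Positional expansion:
  Digit '1' (value 1) x 16^3 = 4096
  Digit '2' (value 2) x 16^2 = 512
  Digit 'a' (value 10) x 16^1 = 160
  Digit '7' (value 7) x 16^0 = 7
Sum = 4775

4775


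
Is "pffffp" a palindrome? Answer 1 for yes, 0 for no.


Input: pffffp
Reversed: pffffp
  Compare pos 0 ('p') with pos 5 ('p'): match
  Compare pos 1 ('f') with pos 4 ('f'): match
  Compare pos 2 ('f') with pos 3 ('f'): match
Result: palindrome

1


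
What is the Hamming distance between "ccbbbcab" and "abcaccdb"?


Comparing "ccbbbcab" and "abcaccdb" position by position:
  Position 0: 'c' vs 'a' => differ
  Position 1: 'c' vs 'b' => differ
  Position 2: 'b' vs 'c' => differ
  Position 3: 'b' vs 'a' => differ
  Position 4: 'b' vs 'c' => differ
  Position 5: 'c' vs 'c' => same
  Position 6: 'a' vs 'd' => differ
  Position 7: 'b' vs 'b' => same
Total differences (Hamming distance): 6

6


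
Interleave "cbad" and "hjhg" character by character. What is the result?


Interleaving "cbad" and "hjhg":
  Position 0: 'c' from first, 'h' from second => "ch"
  Position 1: 'b' from first, 'j' from second => "bj"
  Position 2: 'a' from first, 'h' from second => "ah"
  Position 3: 'd' from first, 'g' from second => "dg"
Result: chbjahdg

chbjahdg


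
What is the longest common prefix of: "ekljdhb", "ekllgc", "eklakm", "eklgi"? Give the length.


Words: ekljdhb, ekllgc, eklakm, eklgi
  Position 0: all 'e' => match
  Position 1: all 'k' => match
  Position 2: all 'l' => match
  Position 3: ('j', 'l', 'a', 'g') => mismatch, stop
LCP = "ekl" (length 3)

3


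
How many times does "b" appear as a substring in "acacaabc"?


Searching for "b" in "acacaabc"
Scanning each position:
  Position 0: "a" => no
  Position 1: "c" => no
  Position 2: "a" => no
  Position 3: "c" => no
  Position 4: "a" => no
  Position 5: "a" => no
  Position 6: "b" => MATCH
  Position 7: "c" => no
Total occurrences: 1

1


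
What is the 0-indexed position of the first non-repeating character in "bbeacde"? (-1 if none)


Input: bbeacde
Character frequencies:
  'a': 1
  'b': 2
  'c': 1
  'd': 1
  'e': 2
Scanning left to right for freq == 1:
  Position 0 ('b'): freq=2, skip
  Position 1 ('b'): freq=2, skip
  Position 2 ('e'): freq=2, skip
  Position 3 ('a'): unique! => answer = 3

3


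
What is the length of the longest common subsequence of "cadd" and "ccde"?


LCS of "cadd" and "ccde"
DP table:
           c    c    d    e
      0    0    0    0    0
  c   0    1    1    1    1
  a   0    1    1    1    1
  d   0    1    1    2    2
  d   0    1    1    2    2
LCS length = dp[4][4] = 2

2


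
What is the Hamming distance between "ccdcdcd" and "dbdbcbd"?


Comparing "ccdcdcd" and "dbdbcbd" position by position:
  Position 0: 'c' vs 'd' => differ
  Position 1: 'c' vs 'b' => differ
  Position 2: 'd' vs 'd' => same
  Position 3: 'c' vs 'b' => differ
  Position 4: 'd' vs 'c' => differ
  Position 5: 'c' vs 'b' => differ
  Position 6: 'd' vs 'd' => same
Total differences (Hamming distance): 5

5


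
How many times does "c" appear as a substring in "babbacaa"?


Searching for "c" in "babbacaa"
Scanning each position:
  Position 0: "b" => no
  Position 1: "a" => no
  Position 2: "b" => no
  Position 3: "b" => no
  Position 4: "a" => no
  Position 5: "c" => MATCH
  Position 6: "a" => no
  Position 7: "a" => no
Total occurrences: 1

1


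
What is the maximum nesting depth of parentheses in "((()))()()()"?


Input: "((()))()()()"
Tracking depth:
  Position 0 '(': depth becomes 1
  Position 1 '(': depth becomes 2
  Position 2 '(': depth becomes 3
  Position 3 ')': depth becomes 2
  Position 4 ')': depth becomes 1
  Position 5 ')': depth becomes 0
  Position 6 '(': depth becomes 1
  Position 7 ')': depth becomes 0
  Position 8 '(': depth becomes 1
  Position 9 ')': depth becomes 0
  Position 10 '(': depth becomes 1
  Position 11 ')': depth becomes 0
Maximum depth reached: 3

3


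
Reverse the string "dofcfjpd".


Input: dofcfjpd
Reading characters right to left:
  Position 7: 'd'
  Position 6: 'p'
  Position 5: 'j'
  Position 4: 'f'
  Position 3: 'c'
  Position 2: 'f'
  Position 1: 'o'
  Position 0: 'd'
Reversed: dpjfcfod

dpjfcfod


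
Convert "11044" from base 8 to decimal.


Input: "11044" in base 8
Positional expansion:
  Digit '1' (value 1) x 8^4 = 4096
  Digit '1' (value 1) x 8^3 = 512
  Digit '0' (value 0) x 8^2 = 0
  Digit '4' (value 4) x 8^1 = 32
  Digit '4' (value 4) x 8^0 = 4
Sum = 4644

4644


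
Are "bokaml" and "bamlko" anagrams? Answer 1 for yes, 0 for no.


Strings: "bokaml", "bamlko"
Sorted first:  abklmo
Sorted second: abklmo
Sorted forms match => anagrams

1


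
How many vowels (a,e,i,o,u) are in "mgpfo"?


Input: mgpfo
Checking each character:
  'm' at position 0: consonant
  'g' at position 1: consonant
  'p' at position 2: consonant
  'f' at position 3: consonant
  'o' at position 4: vowel (running total: 1)
Total vowels: 1

1


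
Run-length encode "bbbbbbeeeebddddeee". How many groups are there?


Input: bbbbbbeeeebddddeee
Scanning for consecutive runs:
  Group 1: 'b' x 6 (positions 0-5)
  Group 2: 'e' x 4 (positions 6-9)
  Group 3: 'b' x 1 (positions 10-10)
  Group 4: 'd' x 4 (positions 11-14)
  Group 5: 'e' x 3 (positions 15-17)
Total groups: 5

5


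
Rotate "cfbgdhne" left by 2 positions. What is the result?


Input: "cfbgdhne", rotate left by 2
First 2 characters: "cf"
Remaining characters: "bgdhne"
Concatenate remaining + first: "bgdhne" + "cf" = "bgdhnecf"

bgdhnecf


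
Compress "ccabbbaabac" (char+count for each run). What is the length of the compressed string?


Input: ccabbbaabac
Runs:
  'c' x 2 => "c2"
  'a' x 1 => "a1"
  'b' x 3 => "b3"
  'a' x 2 => "a2"
  'b' x 1 => "b1"
  'a' x 1 => "a1"
  'c' x 1 => "c1"
Compressed: "c2a1b3a2b1a1c1"
Compressed length: 14

14


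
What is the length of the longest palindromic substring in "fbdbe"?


Input: "fbdbe"
Checking substrings for palindromes:
  [1:4] "bdb" (len 3) => palindrome
Longest palindromic substring: "bdb" with length 3

3


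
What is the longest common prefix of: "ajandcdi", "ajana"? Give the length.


Words: ajandcdi, ajana
  Position 0: all 'a' => match
  Position 1: all 'j' => match
  Position 2: all 'a' => match
  Position 3: all 'n' => match
  Position 4: ('d', 'a') => mismatch, stop
LCP = "ajan" (length 4)

4


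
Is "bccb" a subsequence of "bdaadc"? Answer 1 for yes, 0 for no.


Check if "bccb" is a subsequence of "bdaadc"
Greedy scan:
  Position 0 ('b'): matches sub[0] = 'b'
  Position 1 ('d'): no match needed
  Position 2 ('a'): no match needed
  Position 3 ('a'): no match needed
  Position 4 ('d'): no match needed
  Position 5 ('c'): matches sub[1] = 'c'
Only matched 2/4 characters => not a subsequence

0


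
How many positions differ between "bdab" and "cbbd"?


Comparing "bdab" and "cbbd" position by position:
  Position 0: 'b' vs 'c' => DIFFER
  Position 1: 'd' vs 'b' => DIFFER
  Position 2: 'a' vs 'b' => DIFFER
  Position 3: 'b' vs 'd' => DIFFER
Positions that differ: 4

4


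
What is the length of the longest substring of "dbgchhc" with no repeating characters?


Input: "dbgchhc"
Sliding window (track last position of each char):
  Position 0 ('d'): window [0,0] length 1 -- new best
  Position 1 ('b'): window [0,1] length 2 -- new best
  Position 2 ('g'): window [0,2] length 3 -- new best
  Position 3 ('c'): window [0,3] length 4 -- new best
  Position 4 ('h'): window [0,4] length 5 -- new best
  Position 5 ('h'): repeat (last at 4), move window start to 5
  Position 5 ('h'): window [5,5] length 1
  Position 6 ('c'): window [5,6] length 2
Longest substring with no repeats: "dbgch" with length 5

5


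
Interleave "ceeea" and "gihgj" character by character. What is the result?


Interleaving "ceeea" and "gihgj":
  Position 0: 'c' from first, 'g' from second => "cg"
  Position 1: 'e' from first, 'i' from second => "ei"
  Position 2: 'e' from first, 'h' from second => "eh"
  Position 3: 'e' from first, 'g' from second => "eg"
  Position 4: 'a' from first, 'j' from second => "aj"
Result: cgeiehegaj

cgeiehegaj


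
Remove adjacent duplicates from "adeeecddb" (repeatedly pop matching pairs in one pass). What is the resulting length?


Input: adeeecddb
Stack-based adjacent duplicate removal:
  Read 'a': push. Stack: a
  Read 'd': push. Stack: ad
  Read 'e': push. Stack: ade
  Read 'e': matches stack top 'e' => pop. Stack: ad
  Read 'e': push. Stack: ade
  Read 'c': push. Stack: adec
  Read 'd': push. Stack: adecd
  Read 'd': matches stack top 'd' => pop. Stack: adec
  Read 'b': push. Stack: adecb
Final stack: "adecb" (length 5)

5


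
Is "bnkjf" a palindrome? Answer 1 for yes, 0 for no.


Input: bnkjf
Reversed: fjknb
  Compare pos 0 ('b') with pos 4 ('f'): MISMATCH
  Compare pos 1 ('n') with pos 3 ('j'): MISMATCH
Result: not a palindrome

0


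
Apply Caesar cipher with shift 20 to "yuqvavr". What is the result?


Caesar cipher: shift "yuqvavr" by 20
  'y' (pos 24) + 20 = pos 18 = 's'
  'u' (pos 20) + 20 = pos 14 = 'o'
  'q' (pos 16) + 20 = pos 10 = 'k'
  'v' (pos 21) + 20 = pos 15 = 'p'
  'a' (pos 0) + 20 = pos 20 = 'u'
  'v' (pos 21) + 20 = pos 15 = 'p'
  'r' (pos 17) + 20 = pos 11 = 'l'
Result: sokpupl

sokpupl


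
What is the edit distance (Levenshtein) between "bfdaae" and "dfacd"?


Computing edit distance: "bfdaae" -> "dfacd"
DP table:
           d    f    a    c    d
      0    1    2    3    4    5
  b   1    1    2    3    4    5
  f   2    2    1    2    3    4
  d   3    2    2    2    3    3
  a   4    3    3    2    3    4
  a   5    4    4    3    3    4
  e   6    5    5    4    4    4
Edit distance = dp[6][5] = 4

4


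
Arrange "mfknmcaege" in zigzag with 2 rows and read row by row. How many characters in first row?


Zigzag "mfknmcaege" into 2 rows:
Placing characters:
  'm' => row 0
  'f' => row 1
  'k' => row 0
  'n' => row 1
  'm' => row 0
  'c' => row 1
  'a' => row 0
  'e' => row 1
  'g' => row 0
  'e' => row 1
Rows:
  Row 0: "mkmag"
  Row 1: "fncee"
First row length: 5

5


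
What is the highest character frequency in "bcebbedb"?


Input: bcebbedb
Character counts:
  'b': 4
  'c': 1
  'd': 1
  'e': 2
Maximum frequency: 4

4


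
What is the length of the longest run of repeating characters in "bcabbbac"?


Input: "bcabbbac"
Scanning for longest run:
  Position 1 ('c'): new char, reset run to 1
  Position 2 ('a'): new char, reset run to 1
  Position 3 ('b'): new char, reset run to 1
  Position 4 ('b'): continues run of 'b', length=2
  Position 5 ('b'): continues run of 'b', length=3
  Position 6 ('a'): new char, reset run to 1
  Position 7 ('c'): new char, reset run to 1
Longest run: 'b' with length 3

3


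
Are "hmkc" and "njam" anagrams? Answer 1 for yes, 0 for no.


Strings: "hmkc", "njam"
Sorted first:  chkm
Sorted second: ajmn
Differ at position 0: 'c' vs 'a' => not anagrams

0


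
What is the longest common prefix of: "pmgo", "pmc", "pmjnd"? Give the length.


Words: pmgo, pmc, pmjnd
  Position 0: all 'p' => match
  Position 1: all 'm' => match
  Position 2: ('g', 'c', 'j') => mismatch, stop
LCP = "pm" (length 2)

2


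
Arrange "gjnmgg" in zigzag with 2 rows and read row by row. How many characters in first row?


Zigzag "gjnmgg" into 2 rows:
Placing characters:
  'g' => row 0
  'j' => row 1
  'n' => row 0
  'm' => row 1
  'g' => row 0
  'g' => row 1
Rows:
  Row 0: "gng"
  Row 1: "jmg"
First row length: 3

3


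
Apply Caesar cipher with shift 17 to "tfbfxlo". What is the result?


Caesar cipher: shift "tfbfxlo" by 17
  't' (pos 19) + 17 = pos 10 = 'k'
  'f' (pos 5) + 17 = pos 22 = 'w'
  'b' (pos 1) + 17 = pos 18 = 's'
  'f' (pos 5) + 17 = pos 22 = 'w'
  'x' (pos 23) + 17 = pos 14 = 'o'
  'l' (pos 11) + 17 = pos 2 = 'c'
  'o' (pos 14) + 17 = pos 5 = 'f'
Result: kwswocf

kwswocf


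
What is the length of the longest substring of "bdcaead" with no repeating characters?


Input: "bdcaead"
Sliding window (track last position of each char):
  Position 0 ('b'): window [0,0] length 1 -- new best
  Position 1 ('d'): window [0,1] length 2 -- new best
  Position 2 ('c'): window [0,2] length 3 -- new best
  Position 3 ('a'): window [0,3] length 4 -- new best
  Position 4 ('e'): window [0,4] length 5 -- new best
  Position 5 ('a'): repeat (last at 3), move window start to 4
  Position 5 ('a'): window [4,5] length 2
  Position 6 ('d'): window [4,6] length 3
Longest substring with no repeats: "bdcae" with length 5

5


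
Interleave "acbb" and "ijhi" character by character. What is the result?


Interleaving "acbb" and "ijhi":
  Position 0: 'a' from first, 'i' from second => "ai"
  Position 1: 'c' from first, 'j' from second => "cj"
  Position 2: 'b' from first, 'h' from second => "bh"
  Position 3: 'b' from first, 'i' from second => "bi"
Result: aicjbhbi

aicjbhbi


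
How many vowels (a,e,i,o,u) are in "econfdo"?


Input: econfdo
Checking each character:
  'e' at position 0: vowel (running total: 1)
  'c' at position 1: consonant
  'o' at position 2: vowel (running total: 2)
  'n' at position 3: consonant
  'f' at position 4: consonant
  'd' at position 5: consonant
  'o' at position 6: vowel (running total: 3)
Total vowels: 3

3


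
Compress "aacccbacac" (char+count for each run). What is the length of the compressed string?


Input: aacccbacac
Runs:
  'a' x 2 => "a2"
  'c' x 3 => "c3"
  'b' x 1 => "b1"
  'a' x 1 => "a1"
  'c' x 1 => "c1"
  'a' x 1 => "a1"
  'c' x 1 => "c1"
Compressed: "a2c3b1a1c1a1c1"
Compressed length: 14

14


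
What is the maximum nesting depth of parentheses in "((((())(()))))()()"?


Input: "((((())(()))))()()"
Tracking depth:
  Position 0 '(': depth becomes 1
  Position 1 '(': depth becomes 2
  Position 2 '(': depth becomes 3
  Position 3 '(': depth becomes 4
  Position 4 '(': depth becomes 5
  Position 5 ')': depth becomes 4
  Position 6 ')': depth becomes 3
  Position 7 '(': depth becomes 4
  Position 8 '(': depth becomes 5
  Position 9 ')': depth becomes 4
  Position 10 ')': depth becomes 3
  Position 11 ')': depth becomes 2
  Position 12 ')': depth becomes 1
  Position 13 ')': depth becomes 0
  Position 14 '(': depth becomes 1
  Position 15 ')': depth becomes 0
  Position 16 '(': depth becomes 1
  Position 17 ')': depth becomes 0
Maximum depth reached: 5

5


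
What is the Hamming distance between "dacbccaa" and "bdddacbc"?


Comparing "dacbccaa" and "bdddacbc" position by position:
  Position 0: 'd' vs 'b' => differ
  Position 1: 'a' vs 'd' => differ
  Position 2: 'c' vs 'd' => differ
  Position 3: 'b' vs 'd' => differ
  Position 4: 'c' vs 'a' => differ
  Position 5: 'c' vs 'c' => same
  Position 6: 'a' vs 'b' => differ
  Position 7: 'a' vs 'c' => differ
Total differences (Hamming distance): 7

7


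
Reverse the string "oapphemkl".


Input: oapphemkl
Reading characters right to left:
  Position 8: 'l'
  Position 7: 'k'
  Position 6: 'm'
  Position 5: 'e'
  Position 4: 'h'
  Position 3: 'p'
  Position 2: 'p'
  Position 1: 'a'
  Position 0: 'o'
Reversed: lkmehppao

lkmehppao


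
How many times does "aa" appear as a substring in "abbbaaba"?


Searching for "aa" in "abbbaaba"
Scanning each position:
  Position 0: "ab" => no
  Position 1: "bb" => no
  Position 2: "bb" => no
  Position 3: "ba" => no
  Position 4: "aa" => MATCH
  Position 5: "ab" => no
  Position 6: "ba" => no
Total occurrences: 1

1


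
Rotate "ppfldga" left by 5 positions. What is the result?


Input: "ppfldga", rotate left by 5
First 5 characters: "ppfld"
Remaining characters: "ga"
Concatenate remaining + first: "ga" + "ppfld" = "gappfld"

gappfld


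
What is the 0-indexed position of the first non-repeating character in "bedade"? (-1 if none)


Input: bedade
Character frequencies:
  'a': 1
  'b': 1
  'd': 2
  'e': 2
Scanning left to right for freq == 1:
  Position 0 ('b'): unique! => answer = 0

0


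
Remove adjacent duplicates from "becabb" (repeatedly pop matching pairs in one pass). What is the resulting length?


Input: becabb
Stack-based adjacent duplicate removal:
  Read 'b': push. Stack: b
  Read 'e': push. Stack: be
  Read 'c': push. Stack: bec
  Read 'a': push. Stack: beca
  Read 'b': push. Stack: becab
  Read 'b': matches stack top 'b' => pop. Stack: beca
Final stack: "beca" (length 4)

4


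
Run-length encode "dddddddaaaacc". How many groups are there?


Input: dddddddaaaacc
Scanning for consecutive runs:
  Group 1: 'd' x 7 (positions 0-6)
  Group 2: 'a' x 4 (positions 7-10)
  Group 3: 'c' x 2 (positions 11-12)
Total groups: 3

3


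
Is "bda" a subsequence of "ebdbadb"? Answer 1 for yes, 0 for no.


Check if "bda" is a subsequence of "ebdbadb"
Greedy scan:
  Position 0 ('e'): no match needed
  Position 1 ('b'): matches sub[0] = 'b'
  Position 2 ('d'): matches sub[1] = 'd'
  Position 3 ('b'): no match needed
  Position 4 ('a'): matches sub[2] = 'a'
  Position 5 ('d'): no match needed
  Position 6 ('b'): no match needed
All 3 characters matched => is a subsequence

1


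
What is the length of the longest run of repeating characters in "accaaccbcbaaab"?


Input: "accaaccbcbaaab"
Scanning for longest run:
  Position 1 ('c'): new char, reset run to 1
  Position 2 ('c'): continues run of 'c', length=2
  Position 3 ('a'): new char, reset run to 1
  Position 4 ('a'): continues run of 'a', length=2
  Position 5 ('c'): new char, reset run to 1
  Position 6 ('c'): continues run of 'c', length=2
  Position 7 ('b'): new char, reset run to 1
  Position 8 ('c'): new char, reset run to 1
  Position 9 ('b'): new char, reset run to 1
  Position 10 ('a'): new char, reset run to 1
  Position 11 ('a'): continues run of 'a', length=2
  Position 12 ('a'): continues run of 'a', length=3
  Position 13 ('b'): new char, reset run to 1
Longest run: 'a' with length 3

3


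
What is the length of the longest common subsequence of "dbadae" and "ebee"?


LCS of "dbadae" and "ebee"
DP table:
           e    b    e    e
      0    0    0    0    0
  d   0    0    0    0    0
  b   0    0    1    1    1
  a   0    0    1    1    1
  d   0    0    1    1    1
  a   0    0    1    1    1
  e   0    1    1    2    2
LCS length = dp[6][4] = 2

2


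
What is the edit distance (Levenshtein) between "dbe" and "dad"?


Computing edit distance: "dbe" -> "dad"
DP table:
           d    a    d
      0    1    2    3
  d   1    0    1    2
  b   2    1    1    2
  e   3    2    2    2
Edit distance = dp[3][3] = 2

2


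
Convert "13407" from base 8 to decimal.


Input: "13407" in base 8
Positional expansion:
  Digit '1' (value 1) x 8^4 = 4096
  Digit '3' (value 3) x 8^3 = 1536
  Digit '4' (value 4) x 8^2 = 256
  Digit '0' (value 0) x 8^1 = 0
  Digit '7' (value 7) x 8^0 = 7
Sum = 5895

5895


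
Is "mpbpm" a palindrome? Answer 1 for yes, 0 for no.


Input: mpbpm
Reversed: mpbpm
  Compare pos 0 ('m') with pos 4 ('m'): match
  Compare pos 1 ('p') with pos 3 ('p'): match
Result: palindrome

1


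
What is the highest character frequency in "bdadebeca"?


Input: bdadebeca
Character counts:
  'a': 2
  'b': 2
  'c': 1
  'd': 2
  'e': 2
Maximum frequency: 2

2


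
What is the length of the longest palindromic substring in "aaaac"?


Input: "aaaac"
Checking substrings for palindromes:
  [0:4] "aaaa" (len 4) => palindrome
  [0:3] "aaa" (len 3) => palindrome
  [1:4] "aaa" (len 3) => palindrome
  [0:2] "aa" (len 2) => palindrome
  [1:3] "aa" (len 2) => palindrome
  [2:4] "aa" (len 2) => palindrome
Longest palindromic substring: "aaaa" with length 4

4


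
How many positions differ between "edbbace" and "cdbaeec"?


Comparing "edbbace" and "cdbaeec" position by position:
  Position 0: 'e' vs 'c' => DIFFER
  Position 1: 'd' vs 'd' => same
  Position 2: 'b' vs 'b' => same
  Position 3: 'b' vs 'a' => DIFFER
  Position 4: 'a' vs 'e' => DIFFER
  Position 5: 'c' vs 'e' => DIFFER
  Position 6: 'e' vs 'c' => DIFFER
Positions that differ: 5

5


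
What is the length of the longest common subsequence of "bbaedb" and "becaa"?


LCS of "bbaedb" and "becaa"
DP table:
           b    e    c    a    a
      0    0    0    0    0    0
  b   0    1    1    1    1    1
  b   0    1    1    1    1    1
  a   0    1    1    1    2    2
  e   0    1    2    2    2    2
  d   0    1    2    2    2    2
  b   0    1    2    2    2    2
LCS length = dp[6][5] = 2

2


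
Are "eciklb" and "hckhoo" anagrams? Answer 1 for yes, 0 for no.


Strings: "eciklb", "hckhoo"
Sorted first:  bceikl
Sorted second: chhkoo
Differ at position 0: 'b' vs 'c' => not anagrams

0


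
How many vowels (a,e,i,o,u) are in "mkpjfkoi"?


Input: mkpjfkoi
Checking each character:
  'm' at position 0: consonant
  'k' at position 1: consonant
  'p' at position 2: consonant
  'j' at position 3: consonant
  'f' at position 4: consonant
  'k' at position 5: consonant
  'o' at position 6: vowel (running total: 1)
  'i' at position 7: vowel (running total: 2)
Total vowels: 2

2


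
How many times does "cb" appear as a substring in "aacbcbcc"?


Searching for "cb" in "aacbcbcc"
Scanning each position:
  Position 0: "aa" => no
  Position 1: "ac" => no
  Position 2: "cb" => MATCH
  Position 3: "bc" => no
  Position 4: "cb" => MATCH
  Position 5: "bc" => no
  Position 6: "cc" => no
Total occurrences: 2

2


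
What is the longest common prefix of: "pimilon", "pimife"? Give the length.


Words: pimilon, pimife
  Position 0: all 'p' => match
  Position 1: all 'i' => match
  Position 2: all 'm' => match
  Position 3: all 'i' => match
  Position 4: ('l', 'f') => mismatch, stop
LCP = "pimi" (length 4)

4


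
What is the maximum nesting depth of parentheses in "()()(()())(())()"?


Input: "()()(()())(())()"
Tracking depth:
  Position 0 '(': depth becomes 1
  Position 1 ')': depth becomes 0
  Position 2 '(': depth becomes 1
  Position 3 ')': depth becomes 0
  Position 4 '(': depth becomes 1
  Position 5 '(': depth becomes 2
  Position 6 ')': depth becomes 1
  Position 7 '(': depth becomes 2
  Position 8 ')': depth becomes 1
  Position 9 ')': depth becomes 0
  Position 10 '(': depth becomes 1
  Position 11 '(': depth becomes 2
  Position 12 ')': depth becomes 1
  Position 13 ')': depth becomes 0
  Position 14 '(': depth becomes 1
  Position 15 ')': depth becomes 0
Maximum depth reached: 2

2


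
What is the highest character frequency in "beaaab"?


Input: beaaab
Character counts:
  'a': 3
  'b': 2
  'e': 1
Maximum frequency: 3

3


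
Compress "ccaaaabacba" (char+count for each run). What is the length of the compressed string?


Input: ccaaaabacba
Runs:
  'c' x 2 => "c2"
  'a' x 4 => "a4"
  'b' x 1 => "b1"
  'a' x 1 => "a1"
  'c' x 1 => "c1"
  'b' x 1 => "b1"
  'a' x 1 => "a1"
Compressed: "c2a4b1a1c1b1a1"
Compressed length: 14

14


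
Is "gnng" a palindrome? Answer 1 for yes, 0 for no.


Input: gnng
Reversed: gnng
  Compare pos 0 ('g') with pos 3 ('g'): match
  Compare pos 1 ('n') with pos 2 ('n'): match
Result: palindrome

1


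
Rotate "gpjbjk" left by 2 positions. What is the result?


Input: "gpjbjk", rotate left by 2
First 2 characters: "gp"
Remaining characters: "jbjk"
Concatenate remaining + first: "jbjk" + "gp" = "jbjkgp"

jbjkgp


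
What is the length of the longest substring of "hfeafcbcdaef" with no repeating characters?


Input: "hfeafcbcdaef"
Sliding window (track last position of each char):
  Position 0 ('h'): window [0,0] length 1 -- new best
  Position 1 ('f'): window [0,1] length 2 -- new best
  Position 2 ('e'): window [0,2] length 3 -- new best
  Position 3 ('a'): window [0,3] length 4 -- new best
  Position 4 ('f'): repeat (last at 1), move window start to 2
  Position 4 ('f'): window [2,4] length 3
  Position 5 ('c'): window [2,5] length 4
  Position 6 ('b'): window [2,6] length 5 -- new best
  Position 7 ('c'): repeat (last at 5), move window start to 6
  Position 7 ('c'): window [6,7] length 2
  Position 8 ('d'): window [6,8] length 3
  Position 9 ('a'): window [6,9] length 4
  Position 10 ('e'): window [6,10] length 5
  Position 11 ('f'): window [6,11] length 6 -- new best
Longest substring with no repeats: "bcdaef" with length 6

6


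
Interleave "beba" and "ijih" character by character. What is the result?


Interleaving "beba" and "ijih":
  Position 0: 'b' from first, 'i' from second => "bi"
  Position 1: 'e' from first, 'j' from second => "ej"
  Position 2: 'b' from first, 'i' from second => "bi"
  Position 3: 'a' from first, 'h' from second => "ah"
Result: biejbiah

biejbiah


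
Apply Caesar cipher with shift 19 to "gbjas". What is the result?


Caesar cipher: shift "gbjas" by 19
  'g' (pos 6) + 19 = pos 25 = 'z'
  'b' (pos 1) + 19 = pos 20 = 'u'
  'j' (pos 9) + 19 = pos 2 = 'c'
  'a' (pos 0) + 19 = pos 19 = 't'
  's' (pos 18) + 19 = pos 11 = 'l'
Result: zuctl

zuctl


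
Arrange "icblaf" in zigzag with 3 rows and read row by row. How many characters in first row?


Zigzag "icblaf" into 3 rows:
Placing characters:
  'i' => row 0
  'c' => row 1
  'b' => row 2
  'l' => row 1
  'a' => row 0
  'f' => row 1
Rows:
  Row 0: "ia"
  Row 1: "clf"
  Row 2: "b"
First row length: 2

2


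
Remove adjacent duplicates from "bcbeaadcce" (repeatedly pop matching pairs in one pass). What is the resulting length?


Input: bcbeaadcce
Stack-based adjacent duplicate removal:
  Read 'b': push. Stack: b
  Read 'c': push. Stack: bc
  Read 'b': push. Stack: bcb
  Read 'e': push. Stack: bcbe
  Read 'a': push. Stack: bcbea
  Read 'a': matches stack top 'a' => pop. Stack: bcbe
  Read 'd': push. Stack: bcbed
  Read 'c': push. Stack: bcbedc
  Read 'c': matches stack top 'c' => pop. Stack: bcbed
  Read 'e': push. Stack: bcbede
Final stack: "bcbede" (length 6)

6


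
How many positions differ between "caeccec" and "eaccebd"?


Comparing "caeccec" and "eaccebd" position by position:
  Position 0: 'c' vs 'e' => DIFFER
  Position 1: 'a' vs 'a' => same
  Position 2: 'e' vs 'c' => DIFFER
  Position 3: 'c' vs 'c' => same
  Position 4: 'c' vs 'e' => DIFFER
  Position 5: 'e' vs 'b' => DIFFER
  Position 6: 'c' vs 'd' => DIFFER
Positions that differ: 5

5


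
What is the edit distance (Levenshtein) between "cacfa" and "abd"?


Computing edit distance: "cacfa" -> "abd"
DP table:
           a    b    d
      0    1    2    3
  c   1    1    2    3
  a   2    1    2    3
  c   3    2    2    3
  f   4    3    3    3
  a   5    4    4    4
Edit distance = dp[5][3] = 4

4


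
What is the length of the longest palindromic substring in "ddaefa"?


Input: "ddaefa"
Checking substrings for palindromes:
  [0:2] "dd" (len 2) => palindrome
Longest palindromic substring: "dd" with length 2

2


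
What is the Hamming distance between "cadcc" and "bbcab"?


Comparing "cadcc" and "bbcab" position by position:
  Position 0: 'c' vs 'b' => differ
  Position 1: 'a' vs 'b' => differ
  Position 2: 'd' vs 'c' => differ
  Position 3: 'c' vs 'a' => differ
  Position 4: 'c' vs 'b' => differ
Total differences (Hamming distance): 5

5


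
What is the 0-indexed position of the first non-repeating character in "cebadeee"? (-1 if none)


Input: cebadeee
Character frequencies:
  'a': 1
  'b': 1
  'c': 1
  'd': 1
  'e': 4
Scanning left to right for freq == 1:
  Position 0 ('c'): unique! => answer = 0

0


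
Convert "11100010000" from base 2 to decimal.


Input: "11100010000" in base 2
Positional expansion:
  Digit '1' (value 1) x 2^10 = 1024
  Digit '1' (value 1) x 2^9 = 512
  Digit '1' (value 1) x 2^8 = 256
  Digit '0' (value 0) x 2^7 = 0
  Digit '0' (value 0) x 2^6 = 0
  Digit '0' (value 0) x 2^5 = 0
  Digit '1' (value 1) x 2^4 = 16
  Digit '0' (value 0) x 2^3 = 0
  Digit '0' (value 0) x 2^2 = 0
  Digit '0' (value 0) x 2^1 = 0
  Digit '0' (value 0) x 2^0 = 0
Sum = 1808

1808


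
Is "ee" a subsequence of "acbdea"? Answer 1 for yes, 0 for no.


Check if "ee" is a subsequence of "acbdea"
Greedy scan:
  Position 0 ('a'): no match needed
  Position 1 ('c'): no match needed
  Position 2 ('b'): no match needed
  Position 3 ('d'): no match needed
  Position 4 ('e'): matches sub[0] = 'e'
  Position 5 ('a'): no match needed
Only matched 1/2 characters => not a subsequence

0


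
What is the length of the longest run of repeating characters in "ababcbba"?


Input: "ababcbba"
Scanning for longest run:
  Position 1 ('b'): new char, reset run to 1
  Position 2 ('a'): new char, reset run to 1
  Position 3 ('b'): new char, reset run to 1
  Position 4 ('c'): new char, reset run to 1
  Position 5 ('b'): new char, reset run to 1
  Position 6 ('b'): continues run of 'b', length=2
  Position 7 ('a'): new char, reset run to 1
Longest run: 'b' with length 2

2


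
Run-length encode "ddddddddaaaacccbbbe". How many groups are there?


Input: ddddddddaaaacccbbbe
Scanning for consecutive runs:
  Group 1: 'd' x 8 (positions 0-7)
  Group 2: 'a' x 4 (positions 8-11)
  Group 3: 'c' x 3 (positions 12-14)
  Group 4: 'b' x 3 (positions 15-17)
  Group 5: 'e' x 1 (positions 18-18)
Total groups: 5

5


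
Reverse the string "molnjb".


Input: molnjb
Reading characters right to left:
  Position 5: 'b'
  Position 4: 'j'
  Position 3: 'n'
  Position 2: 'l'
  Position 1: 'o'
  Position 0: 'm'
Reversed: bjnlom

bjnlom


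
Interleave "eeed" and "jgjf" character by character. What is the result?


Interleaving "eeed" and "jgjf":
  Position 0: 'e' from first, 'j' from second => "ej"
  Position 1: 'e' from first, 'g' from second => "eg"
  Position 2: 'e' from first, 'j' from second => "ej"
  Position 3: 'd' from first, 'f' from second => "df"
Result: ejegejdf

ejegejdf


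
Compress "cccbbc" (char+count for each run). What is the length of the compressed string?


Input: cccbbc
Runs:
  'c' x 3 => "c3"
  'b' x 2 => "b2"
  'c' x 1 => "c1"
Compressed: "c3b2c1"
Compressed length: 6

6


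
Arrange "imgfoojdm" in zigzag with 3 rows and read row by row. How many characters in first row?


Zigzag "imgfoojdm" into 3 rows:
Placing characters:
  'i' => row 0
  'm' => row 1
  'g' => row 2
  'f' => row 1
  'o' => row 0
  'o' => row 1
  'j' => row 2
  'd' => row 1
  'm' => row 0
Rows:
  Row 0: "iom"
  Row 1: "mfod"
  Row 2: "gj"
First row length: 3

3


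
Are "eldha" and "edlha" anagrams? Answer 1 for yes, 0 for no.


Strings: "eldha", "edlha"
Sorted first:  adehl
Sorted second: adehl
Sorted forms match => anagrams

1


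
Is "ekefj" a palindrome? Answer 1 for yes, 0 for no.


Input: ekefj
Reversed: jfeke
  Compare pos 0 ('e') with pos 4 ('j'): MISMATCH
  Compare pos 1 ('k') with pos 3 ('f'): MISMATCH
Result: not a palindrome

0


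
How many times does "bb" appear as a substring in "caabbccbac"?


Searching for "bb" in "caabbccbac"
Scanning each position:
  Position 0: "ca" => no
  Position 1: "aa" => no
  Position 2: "ab" => no
  Position 3: "bb" => MATCH
  Position 4: "bc" => no
  Position 5: "cc" => no
  Position 6: "cb" => no
  Position 7: "ba" => no
  Position 8: "ac" => no
Total occurrences: 1

1


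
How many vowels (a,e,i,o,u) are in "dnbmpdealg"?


Input: dnbmpdealg
Checking each character:
  'd' at position 0: consonant
  'n' at position 1: consonant
  'b' at position 2: consonant
  'm' at position 3: consonant
  'p' at position 4: consonant
  'd' at position 5: consonant
  'e' at position 6: vowel (running total: 1)
  'a' at position 7: vowel (running total: 2)
  'l' at position 8: consonant
  'g' at position 9: consonant
Total vowels: 2

2


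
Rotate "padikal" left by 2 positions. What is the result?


Input: "padikal", rotate left by 2
First 2 characters: "pa"
Remaining characters: "dikal"
Concatenate remaining + first: "dikal" + "pa" = "dikalpa"

dikalpa


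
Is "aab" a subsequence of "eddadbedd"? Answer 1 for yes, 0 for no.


Check if "aab" is a subsequence of "eddadbedd"
Greedy scan:
  Position 0 ('e'): no match needed
  Position 1 ('d'): no match needed
  Position 2 ('d'): no match needed
  Position 3 ('a'): matches sub[0] = 'a'
  Position 4 ('d'): no match needed
  Position 5 ('b'): no match needed
  Position 6 ('e'): no match needed
  Position 7 ('d'): no match needed
  Position 8 ('d'): no match needed
Only matched 1/3 characters => not a subsequence

0


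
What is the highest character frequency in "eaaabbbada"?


Input: eaaabbbada
Character counts:
  'a': 5
  'b': 3
  'd': 1
  'e': 1
Maximum frequency: 5

5


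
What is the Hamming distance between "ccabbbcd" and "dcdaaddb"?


Comparing "ccabbbcd" and "dcdaaddb" position by position:
  Position 0: 'c' vs 'd' => differ
  Position 1: 'c' vs 'c' => same
  Position 2: 'a' vs 'd' => differ
  Position 3: 'b' vs 'a' => differ
  Position 4: 'b' vs 'a' => differ
  Position 5: 'b' vs 'd' => differ
  Position 6: 'c' vs 'd' => differ
  Position 7: 'd' vs 'b' => differ
Total differences (Hamming distance): 7

7


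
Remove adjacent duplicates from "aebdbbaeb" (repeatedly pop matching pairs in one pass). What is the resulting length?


Input: aebdbbaeb
Stack-based adjacent duplicate removal:
  Read 'a': push. Stack: a
  Read 'e': push. Stack: ae
  Read 'b': push. Stack: aeb
  Read 'd': push. Stack: aebd
  Read 'b': push. Stack: aebdb
  Read 'b': matches stack top 'b' => pop. Stack: aebd
  Read 'a': push. Stack: aebda
  Read 'e': push. Stack: aebdae
  Read 'b': push. Stack: aebdaeb
Final stack: "aebdaeb" (length 7)

7


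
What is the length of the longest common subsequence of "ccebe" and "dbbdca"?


LCS of "ccebe" and "dbbdca"
DP table:
           d    b    b    d    c    a
      0    0    0    0    0    0    0
  c   0    0    0    0    0    1    1
  c   0    0    0    0    0    1    1
  e   0    0    0    0    0    1    1
  b   0    0    1    1    1    1    1
  e   0    0    1    1    1    1    1
LCS length = dp[5][6] = 1

1


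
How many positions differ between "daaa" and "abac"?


Comparing "daaa" and "abac" position by position:
  Position 0: 'd' vs 'a' => DIFFER
  Position 1: 'a' vs 'b' => DIFFER
  Position 2: 'a' vs 'a' => same
  Position 3: 'a' vs 'c' => DIFFER
Positions that differ: 3

3


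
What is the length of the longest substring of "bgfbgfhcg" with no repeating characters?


Input: "bgfbgfhcg"
Sliding window (track last position of each char):
  Position 0 ('b'): window [0,0] length 1 -- new best
  Position 1 ('g'): window [0,1] length 2 -- new best
  Position 2 ('f'): window [0,2] length 3 -- new best
  Position 3 ('b'): repeat (last at 0), move window start to 1
  Position 3 ('b'): window [1,3] length 3
  Position 4 ('g'): repeat (last at 1), move window start to 2
  Position 4 ('g'): window [2,4] length 3
  Position 5 ('f'): repeat (last at 2), move window start to 3
  Position 5 ('f'): window [3,5] length 3
  Position 6 ('h'): window [3,6] length 4 -- new best
  Position 7 ('c'): window [3,7] length 5 -- new best
  Position 8 ('g'): repeat (last at 4), move window start to 5
  Position 8 ('g'): window [5,8] length 4
Longest substring with no repeats: "bgfhc" with length 5

5


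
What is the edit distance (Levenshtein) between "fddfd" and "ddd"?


Computing edit distance: "fddfd" -> "ddd"
DP table:
           d    d    d
      0    1    2    3
  f   1    1    2    3
  d   2    1    1    2
  d   3    2    1    1
  f   4    3    2    2
  d   5    4    3    2
Edit distance = dp[5][3] = 2

2


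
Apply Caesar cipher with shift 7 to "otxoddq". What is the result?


Caesar cipher: shift "otxoddq" by 7
  'o' (pos 14) + 7 = pos 21 = 'v'
  't' (pos 19) + 7 = pos 0 = 'a'
  'x' (pos 23) + 7 = pos 4 = 'e'
  'o' (pos 14) + 7 = pos 21 = 'v'
  'd' (pos 3) + 7 = pos 10 = 'k'
  'd' (pos 3) + 7 = pos 10 = 'k'
  'q' (pos 16) + 7 = pos 23 = 'x'
Result: vaevkkx

vaevkkx


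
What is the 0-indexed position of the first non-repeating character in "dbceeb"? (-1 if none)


Input: dbceeb
Character frequencies:
  'b': 2
  'c': 1
  'd': 1
  'e': 2
Scanning left to right for freq == 1:
  Position 0 ('d'): unique! => answer = 0

0


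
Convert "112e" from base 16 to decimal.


Input: "112e" in base 16
Positional expansion:
  Digit '1' (value 1) x 16^3 = 4096
  Digit '1' (value 1) x 16^2 = 256
  Digit '2' (value 2) x 16^1 = 32
  Digit 'e' (value 14) x 16^0 = 14
Sum = 4398

4398


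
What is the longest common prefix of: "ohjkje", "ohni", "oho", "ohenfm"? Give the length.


Words: ohjkje, ohni, oho, ohenfm
  Position 0: all 'o' => match
  Position 1: all 'h' => match
  Position 2: ('j', 'n', 'o', 'e') => mismatch, stop
LCP = "oh" (length 2)

2


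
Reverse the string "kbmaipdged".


Input: kbmaipdged
Reading characters right to left:
  Position 9: 'd'
  Position 8: 'e'
  Position 7: 'g'
  Position 6: 'd'
  Position 5: 'p'
  Position 4: 'i'
  Position 3: 'a'
  Position 2: 'm'
  Position 1: 'b'
  Position 0: 'k'
Reversed: degdpiambk

degdpiambk


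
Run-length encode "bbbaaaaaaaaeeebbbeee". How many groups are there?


Input: bbbaaaaaaaaeeebbbeee
Scanning for consecutive runs:
  Group 1: 'b' x 3 (positions 0-2)
  Group 2: 'a' x 8 (positions 3-10)
  Group 3: 'e' x 3 (positions 11-13)
  Group 4: 'b' x 3 (positions 14-16)
  Group 5: 'e' x 3 (positions 17-19)
Total groups: 5

5
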